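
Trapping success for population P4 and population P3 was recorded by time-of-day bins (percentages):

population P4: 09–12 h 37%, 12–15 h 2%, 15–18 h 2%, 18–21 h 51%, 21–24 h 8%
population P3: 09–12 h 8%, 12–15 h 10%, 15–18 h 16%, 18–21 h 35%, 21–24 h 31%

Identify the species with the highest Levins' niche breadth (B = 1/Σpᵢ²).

population P3

Convert percentages to proportions (divide by 100).
Σp_P4ᵢ² = 0.37² + 0.02² + 0.02² + 0.51² + 0.08² = 0.1369 + 0.0004 + 0.0004 + 0.2601 + 0.0064 = 0.4042
B_P4 = 1 / 0.4042 = 2.4740
Σp_P3ᵢ² = 0.08² + 0.10² + 0.16² + 0.35² + 0.31² = 0.0064 + 0.0100 + 0.0256 + 0.1225 + 0.0961 = 0.2606
B_P3 = 1 / 0.2606 = 3.8373
Highest B → broadest niche (most generalist): population P3 (B = 3.84).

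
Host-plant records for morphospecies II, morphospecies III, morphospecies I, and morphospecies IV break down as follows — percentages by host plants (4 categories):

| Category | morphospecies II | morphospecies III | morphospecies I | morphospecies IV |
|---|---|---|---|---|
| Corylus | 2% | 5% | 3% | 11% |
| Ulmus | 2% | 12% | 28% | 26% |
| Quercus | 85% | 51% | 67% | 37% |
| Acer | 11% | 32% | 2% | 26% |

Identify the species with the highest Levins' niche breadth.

Convert percentages to proportions (divide by 100).
Σp_IIᵢ² = 0.02² + 0.02² + 0.85² + 0.11² = 0.0004 + 0.0004 + 0.7225 + 0.0121 = 0.7354
B_II = 1 / 0.7354 = 1.3598
Σp_IIIᵢ² = 0.05² + 0.12² + 0.51² + 0.32² = 0.0025 + 0.0144 + 0.2601 + 0.1024 = 0.3794
B_III = 1 / 0.3794 = 2.6357
Σp_Iᵢ² = 0.03² + 0.28² + 0.67² + 0.02² = 0.0009 + 0.0784 + 0.4489 + 0.0004 = 0.5286
B_I = 1 / 0.5286 = 1.8918
Σp_IVᵢ² = 0.11² + 0.26² + 0.37² + 0.26² = 0.0121 + 0.0676 + 0.1369 + 0.0676 = 0.2842
B_IV = 1 / 0.2842 = 3.5186
Highest B → broadest niche (most generalist): morphospecies IV (B = 3.52).

morphospecies IV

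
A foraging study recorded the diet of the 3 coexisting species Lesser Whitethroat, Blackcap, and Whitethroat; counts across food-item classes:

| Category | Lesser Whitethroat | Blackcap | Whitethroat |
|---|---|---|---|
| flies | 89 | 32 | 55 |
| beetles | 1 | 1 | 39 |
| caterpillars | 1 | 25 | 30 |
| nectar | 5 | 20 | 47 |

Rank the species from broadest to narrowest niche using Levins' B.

Proportions for Lesser Whitethroat (n=96): 89/96=0.9271, 1/96=0.0104, 1/96=0.0104, 5/96=0.0521
Proportions for Blackcap (n=78): 32/78=0.4103, 1/78=0.0128, 25/78=0.3205, 20/78=0.2564
Proportions for Whitethroat (n=171): 55/171=0.3216, 39/171=0.2281, 30/171=0.1754, 47/171=0.2749
Σp_Lessᵢ² = 0.9271² + 0.0104² + 0.0104² + 0.0521² = 0.859514 + 0.000108 + 0.000108 + 0.002714 = 0.862444
B_Less = 1 / 0.862444 = 1.1595
Σp_Blacᵢ² = 0.4103² + 0.0128² + 0.3205² + 0.2564² = 0.168346 + 0.000164 + 0.102720 + 0.065741 = 0.336971
B_Blac = 1 / 0.336971 = 2.9676
Σp_Whitᵢ² = 0.3216² + 0.2281² + 0.1754² + 0.2749² = 0.103427 + 0.052030 + 0.030765 + 0.075570 = 0.261792
B_Whit = 1 / 0.261792 = 3.8198
Ranking by B (broadest → narrowest): Whitethroat (3.82) > Blackcap (2.97) > Lesser Whitethroat (1.16)

Whitethroat > Blackcap > Lesser Whitethroat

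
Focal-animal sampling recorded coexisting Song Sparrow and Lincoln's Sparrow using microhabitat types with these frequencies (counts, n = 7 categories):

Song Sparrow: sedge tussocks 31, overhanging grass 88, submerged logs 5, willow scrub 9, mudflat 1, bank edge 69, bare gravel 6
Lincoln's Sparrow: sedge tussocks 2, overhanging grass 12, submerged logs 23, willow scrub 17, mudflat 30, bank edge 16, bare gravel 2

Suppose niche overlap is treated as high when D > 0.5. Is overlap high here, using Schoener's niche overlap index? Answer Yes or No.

Proportions for Song Sparrow (n=209): 31/209=0.1483, 88/209=0.4211, 5/209=0.0239, 9/209=0.0431, 1/209=0.0048, 69/209=0.3301, 6/209=0.0287
Proportions for Lincoln's Sparrow (n=102): 2/102=0.0196, 12/102=0.1176, 23/102=0.2255, 17/102=0.1667, 30/102=0.2941, 16/102=0.1569, 2/102=0.0196
Σ|p₁ᵢ − p₂ᵢ| = 0.1287 + 0.3035 + 0.2016 + 0.1236 + 0.2893 + 0.1732 + 0.0091 = 1.2290
D = 1 − ½ × 1.2290 = 1 − 0.61450 = 0.38550
D = 0.38550 < 0.5 → No.

No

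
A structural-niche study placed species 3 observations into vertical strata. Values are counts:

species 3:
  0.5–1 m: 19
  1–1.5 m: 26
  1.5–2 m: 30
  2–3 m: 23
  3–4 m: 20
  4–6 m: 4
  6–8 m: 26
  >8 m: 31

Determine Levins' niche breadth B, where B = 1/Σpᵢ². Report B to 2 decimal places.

Proportions for species 3 (n=179): 19/179=0.1061, 26/179=0.1453, 30/179=0.1676, 23/179=0.1285, 20/179=0.1117, 4/179=0.0223, 26/179=0.1453, 31/179=0.1732
Σpᵢ² = 0.1061² + 0.1453² + 0.1676² + 0.1285² + 0.1117² + 0.0223² + 0.1453² + 0.1732² = 0.011257 + 0.021112 + 0.028090 + 0.016512 + 0.012477 + 0.000497 + 0.021112 + 0.029998 = 0.141055
B = 1 / 0.141055 = 7.0894

7.09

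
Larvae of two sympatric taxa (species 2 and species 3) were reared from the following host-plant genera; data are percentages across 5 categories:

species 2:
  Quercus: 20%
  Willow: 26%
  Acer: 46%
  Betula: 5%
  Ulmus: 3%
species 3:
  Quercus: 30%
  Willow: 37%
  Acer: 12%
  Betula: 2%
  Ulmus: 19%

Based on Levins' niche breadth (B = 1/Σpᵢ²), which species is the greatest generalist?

Convert percentages to proportions (divide by 100).
Σp_2ᵢ² = 0.20² + 0.26² + 0.46² + 0.05² + 0.03² = 0.0400 + 0.0676 + 0.2116 + 0.0025 + 0.0009 = 0.3226
B_2 = 1 / 0.3226 = 3.0998
Σp_3ᵢ² = 0.30² + 0.37² + 0.12² + 0.02² + 0.19² = 0.0900 + 0.1369 + 0.0144 + 0.0004 + 0.0361 = 0.2778
B_3 = 1 / 0.2778 = 3.5997
Highest B → broadest niche (most generalist): species 3 (B = 3.60).

species 3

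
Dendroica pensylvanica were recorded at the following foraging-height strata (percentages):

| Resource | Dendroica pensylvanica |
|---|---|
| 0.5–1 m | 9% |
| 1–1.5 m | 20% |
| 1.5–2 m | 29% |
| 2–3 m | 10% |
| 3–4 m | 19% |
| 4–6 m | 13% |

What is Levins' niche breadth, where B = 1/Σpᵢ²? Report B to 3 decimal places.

5.123

Convert percentages to proportions (divide by 100).
Σpᵢ² = 0.09² + 0.20² + 0.29² + 0.10² + 0.19² + 0.13² = 0.0081 + 0.0400 + 0.0841 + 0.0100 + 0.0361 + 0.0169 = 0.1952
B = 1 / 0.1952 = 5.12295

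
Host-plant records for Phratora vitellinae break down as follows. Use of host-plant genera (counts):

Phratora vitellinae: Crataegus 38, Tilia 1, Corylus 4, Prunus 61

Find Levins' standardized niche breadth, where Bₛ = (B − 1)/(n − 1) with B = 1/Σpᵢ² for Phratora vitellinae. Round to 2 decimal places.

0.36

Proportions for Phratora vitellinae (n=104): 38/104=0.3654, 1/104=0.0096, 4/104=0.0385, 61/104=0.5865
Σpᵢ² = 0.3654² + 0.0096² + 0.0385² + 0.5865² = 0.133517 + 0.000092 + 0.001482 + 0.343982 = 0.479073
B = 1 / 0.479073 = 2.0874
Bₛ = (B − 1)/(n − 1) = (2.0874 − 1)/(4 − 1) = 1.0874/3 = 0.3625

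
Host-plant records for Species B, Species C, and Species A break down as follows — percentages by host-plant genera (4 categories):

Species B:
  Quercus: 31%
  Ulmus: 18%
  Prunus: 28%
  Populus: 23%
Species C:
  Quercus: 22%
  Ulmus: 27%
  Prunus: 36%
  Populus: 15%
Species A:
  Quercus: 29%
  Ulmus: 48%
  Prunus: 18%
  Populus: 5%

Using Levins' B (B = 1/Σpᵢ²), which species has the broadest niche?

Convert percentages to proportions (divide by 100).
Σp_Bᵢ² = 0.31² + 0.18² + 0.28² + 0.23² = 0.0961 + 0.0324 + 0.0784 + 0.0529 = 0.2598
B_B = 1 / 0.2598 = 3.8491
Σp_Cᵢ² = 0.22² + 0.27² + 0.36² + 0.15² = 0.0484 + 0.0729 + 0.1296 + 0.0225 = 0.2734
B_C = 1 / 0.2734 = 3.6576
Σp_Aᵢ² = 0.29² + 0.48² + 0.18² + 0.05² = 0.0841 + 0.2304 + 0.0324 + 0.0025 = 0.3494
B_A = 1 / 0.3494 = 2.8620
Highest B → broadest niche (most generalist): Species B (B = 3.85).

Species B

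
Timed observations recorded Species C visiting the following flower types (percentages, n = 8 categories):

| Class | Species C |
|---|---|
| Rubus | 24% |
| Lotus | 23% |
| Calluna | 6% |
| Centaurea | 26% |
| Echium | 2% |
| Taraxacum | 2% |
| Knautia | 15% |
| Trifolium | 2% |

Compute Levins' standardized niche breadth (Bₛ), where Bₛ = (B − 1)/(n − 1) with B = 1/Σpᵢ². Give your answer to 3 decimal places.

Convert percentages to proportions (divide by 100).
Σpᵢ² = 0.24² + 0.23² + 0.06² + 0.26² + 0.02² + 0.02² + 0.15² + 0.02² = 0.0576 + 0.0529 + 0.0036 + 0.0676 + 0.0004 + 0.0004 + 0.0225 + 0.0004 = 0.2054
B = 1 / 0.2054 = 4.86855
Bₛ = (B − 1)/(n − 1) = (4.86855 − 1)/(8 − 1) = 3.86855/7 = 0.55265

0.553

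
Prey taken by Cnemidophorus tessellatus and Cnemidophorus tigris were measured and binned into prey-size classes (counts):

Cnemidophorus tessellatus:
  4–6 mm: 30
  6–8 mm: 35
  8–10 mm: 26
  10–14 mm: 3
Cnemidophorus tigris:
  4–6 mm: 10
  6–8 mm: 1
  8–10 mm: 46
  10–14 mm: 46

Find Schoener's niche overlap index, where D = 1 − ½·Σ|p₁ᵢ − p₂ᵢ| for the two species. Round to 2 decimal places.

0.42

Proportions for Cnemidophorus tessellatus (n=94): 30/94=0.3191, 35/94=0.3723, 26/94=0.2766, 3/94=0.0319
Proportions for Cnemidophorus tigris (n=103): 10/103=0.0971, 1/103=0.0097, 46/103=0.4466, 46/103=0.4466
Σ|p₁ᵢ − p₂ᵢ| = 0.2220 + 0.3626 + 0.1700 + 0.4147 = 1.1693
D = 1 − ½ × 1.1693 = 1 − 0.58465 = 0.41535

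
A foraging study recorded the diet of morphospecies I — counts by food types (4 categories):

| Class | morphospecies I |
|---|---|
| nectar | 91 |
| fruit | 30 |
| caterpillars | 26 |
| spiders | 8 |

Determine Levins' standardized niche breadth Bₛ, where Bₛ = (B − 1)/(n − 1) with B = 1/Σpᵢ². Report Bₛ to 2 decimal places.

Proportions for morphospecies I (n=155): 91/155=0.5871, 30/155=0.1935, 26/155=0.1677, 8/155=0.0516
Σpᵢ² = 0.5871² + 0.1935² + 0.1677² + 0.0516² = 0.344686 + 0.037442 + 0.028123 + 0.002663 = 0.412914
B = 1 / 0.412914 = 2.4218
Bₛ = (B − 1)/(n − 1) = (2.4218 − 1)/(4 − 1) = 1.4218/3 = 0.4739

0.47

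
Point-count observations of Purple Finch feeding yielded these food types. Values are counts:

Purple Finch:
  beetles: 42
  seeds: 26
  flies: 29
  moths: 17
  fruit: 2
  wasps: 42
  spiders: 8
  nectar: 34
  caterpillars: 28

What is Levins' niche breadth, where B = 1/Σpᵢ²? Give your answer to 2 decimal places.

7.08

Proportions for Purple Finch (n=228): 42/228=0.1842, 26/228=0.1140, 29/228=0.1272, 17/228=0.0746, 2/228=0.0088, 42/228=0.1842, 8/228=0.0351, 34/228=0.1491, 28/228=0.1228
Σpᵢ² = 0.1842² + 0.1140² + 0.1272² + 0.0746² + 0.0088² + 0.1842² + 0.0351² + 0.1491² + 0.1228² = 0.033930 + 0.012996 + 0.016180 + 0.005565 + 0.000077 + 0.033930 + 0.001232 + 0.022231 + 0.015080 = 0.141221
B = 1 / 0.141221 = 7.0811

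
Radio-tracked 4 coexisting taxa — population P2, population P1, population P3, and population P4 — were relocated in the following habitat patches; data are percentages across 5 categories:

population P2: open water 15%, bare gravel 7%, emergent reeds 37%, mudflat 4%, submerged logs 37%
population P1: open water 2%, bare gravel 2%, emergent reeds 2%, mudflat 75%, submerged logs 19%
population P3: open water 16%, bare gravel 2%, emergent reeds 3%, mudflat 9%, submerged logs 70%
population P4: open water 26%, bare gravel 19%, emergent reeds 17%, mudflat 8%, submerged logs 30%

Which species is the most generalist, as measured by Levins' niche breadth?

Convert percentages to proportions (divide by 100).
Σp_P2ᵢ² = 0.15² + 0.07² + 0.37² + 0.04² + 0.37² = 0.0225 + 0.0049 + 0.1369 + 0.0016 + 0.1369 = 0.3028
B_P2 = 1 / 0.3028 = 3.3025
Σp_P1ᵢ² = 0.02² + 0.02² + 0.02² + 0.75² + 0.19² = 0.0004 + 0.0004 + 0.0004 + 0.5625 + 0.0361 = 0.5998
B_P1 = 1 / 0.5998 = 1.6672
Σp_P3ᵢ² = 0.16² + 0.02² + 0.03² + 0.09² + 0.70² = 0.0256 + 0.0004 + 0.0009 + 0.0081 + 0.4900 = 0.5250
B_P3 = 1 / 0.5250 = 1.9048
Σp_P4ᵢ² = 0.26² + 0.19² + 0.17² + 0.08² + 0.30² = 0.0676 + 0.0361 + 0.0289 + 0.0064 + 0.0900 = 0.2290
B_P4 = 1 / 0.2290 = 4.3668
Highest B → broadest niche (most generalist): population P4 (B = 4.37).

population P4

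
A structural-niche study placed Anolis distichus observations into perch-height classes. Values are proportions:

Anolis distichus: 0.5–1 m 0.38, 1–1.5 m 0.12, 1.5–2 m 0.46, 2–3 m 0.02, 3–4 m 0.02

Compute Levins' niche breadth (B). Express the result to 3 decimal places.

Σpᵢ² = 0.38² + 0.12² + 0.46² + 0.02² + 0.02² = 0.1444 + 0.0144 + 0.2116 + 0.0004 + 0.0004 = 0.3712
B = 1 / 0.3712 = 2.69397

2.694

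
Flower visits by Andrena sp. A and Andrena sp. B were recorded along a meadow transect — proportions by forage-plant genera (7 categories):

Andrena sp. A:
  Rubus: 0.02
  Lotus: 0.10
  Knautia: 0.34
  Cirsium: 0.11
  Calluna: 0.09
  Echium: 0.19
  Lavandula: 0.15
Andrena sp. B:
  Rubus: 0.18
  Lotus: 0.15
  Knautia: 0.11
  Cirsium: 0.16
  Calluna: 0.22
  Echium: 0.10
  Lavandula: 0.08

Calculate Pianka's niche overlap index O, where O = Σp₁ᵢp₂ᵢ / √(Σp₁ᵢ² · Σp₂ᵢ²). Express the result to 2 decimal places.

0.69

Σ p₁ᵢp₂ᵢ = 0.0036 + 0.0150 + 0.0374 + 0.0176 + 0.0198 + 0.0190 + 0.0120 = 0.1244
Σp_1ᵢ² = 0.02² + 0.10² + 0.34² + 0.11² + 0.09² + 0.19² + 0.15² = 0.0004 + 0.0100 + 0.1156 + 0.0121 + 0.0081 + 0.0361 + 0.0225 = 0.2048
Σp_2ᵢ² = 0.18² + 0.15² + 0.11² + 0.16² + 0.22² + 0.10² + 0.08² = 0.0324 + 0.0225 + 0.0121 + 0.0256 + 0.0484 + 0.0100 + 0.0064 = 0.1574
O = 0.1244 / √(0.2048 × 0.1574) = 0.1244 / 0.17954 = 0.6929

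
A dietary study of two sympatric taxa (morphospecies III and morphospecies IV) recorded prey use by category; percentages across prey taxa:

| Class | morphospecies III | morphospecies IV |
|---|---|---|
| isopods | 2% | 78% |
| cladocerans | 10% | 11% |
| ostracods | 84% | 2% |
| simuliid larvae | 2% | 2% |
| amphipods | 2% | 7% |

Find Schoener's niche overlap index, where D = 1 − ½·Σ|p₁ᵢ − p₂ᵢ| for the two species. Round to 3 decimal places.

Convert percentages to proportions (divide by 100).
Σ|p₁ᵢ − p₂ᵢ| = 0.76 + 0.01 + 0.82 + 0.00 + 0.05 = 1.64
D = 1 − ½ × 1.64 = 1 − 0.820 = 0.18000

0.180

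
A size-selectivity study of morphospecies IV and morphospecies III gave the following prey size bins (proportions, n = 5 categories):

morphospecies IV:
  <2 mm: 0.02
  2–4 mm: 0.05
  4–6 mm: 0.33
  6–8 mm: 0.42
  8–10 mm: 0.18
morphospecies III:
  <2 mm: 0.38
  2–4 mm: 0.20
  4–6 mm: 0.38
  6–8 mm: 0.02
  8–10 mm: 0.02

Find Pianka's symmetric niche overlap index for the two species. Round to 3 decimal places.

Σ p₁ᵢp₂ᵢ = 0.0076 + 0.0100 + 0.1254 + 0.0084 + 0.0036 = 0.1550
Σp_1ᵢ² = 0.02² + 0.05² + 0.33² + 0.42² + 0.18² = 0.0004 + 0.0025 + 0.1089 + 0.1764 + 0.0324 = 0.3206
Σp_2ᵢ² = 0.38² + 0.20² + 0.38² + 0.02² + 0.02² = 0.1444 + 0.0400 + 0.1444 + 0.0004 + 0.0004 = 0.3296
O = 0.1550 / √(0.3206 × 0.3296) = 0.1550 / 0.325069 = 0.47682

0.477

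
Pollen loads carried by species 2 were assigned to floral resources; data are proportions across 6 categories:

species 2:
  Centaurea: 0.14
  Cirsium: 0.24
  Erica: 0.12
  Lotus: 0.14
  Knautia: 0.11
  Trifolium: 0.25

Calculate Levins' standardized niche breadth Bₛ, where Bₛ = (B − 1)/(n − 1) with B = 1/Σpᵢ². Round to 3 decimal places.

0.876

Σpᵢ² = 0.14² + 0.24² + 0.12² + 0.14² + 0.11² + 0.25² = 0.0196 + 0.0576 + 0.0144 + 0.0196 + 0.0121 + 0.0625 = 0.1858
B = 1 / 0.1858 = 5.38213
Bₛ = (B − 1)/(n − 1) = (5.38213 − 1)/(6 − 1) = 4.38213/5 = 0.87643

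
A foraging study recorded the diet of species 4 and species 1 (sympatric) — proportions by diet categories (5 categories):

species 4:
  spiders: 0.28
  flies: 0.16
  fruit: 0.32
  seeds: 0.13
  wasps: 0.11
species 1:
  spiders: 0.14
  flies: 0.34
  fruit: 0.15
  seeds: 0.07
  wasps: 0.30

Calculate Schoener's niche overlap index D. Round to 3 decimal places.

Σ|p₁ᵢ − p₂ᵢ| = 0.14 + 0.18 + 0.17 + 0.06 + 0.19 = 0.74
D = 1 − ½ × 0.74 = 1 − 0.370 = 0.63000

0.630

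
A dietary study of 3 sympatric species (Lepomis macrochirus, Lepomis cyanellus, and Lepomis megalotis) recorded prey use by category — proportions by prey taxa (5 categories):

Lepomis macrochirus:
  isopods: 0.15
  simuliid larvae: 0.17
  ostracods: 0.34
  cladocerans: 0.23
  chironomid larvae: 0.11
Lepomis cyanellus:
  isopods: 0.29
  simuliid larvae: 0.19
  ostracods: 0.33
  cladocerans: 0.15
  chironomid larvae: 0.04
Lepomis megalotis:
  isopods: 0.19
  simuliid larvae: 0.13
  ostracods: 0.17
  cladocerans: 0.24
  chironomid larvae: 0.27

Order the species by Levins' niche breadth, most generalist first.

Σp_macrᵢ² = 0.15² + 0.17² + 0.34² + 0.23² + 0.11² = 0.0225 + 0.0289 + 0.1156 + 0.0529 + 0.0121 = 0.2320
B_macr = 1 / 0.2320 = 4.3103
Σp_cyanᵢ² = 0.29² + 0.19² + 0.33² + 0.15² + 0.04² = 0.0841 + 0.0361 + 0.1089 + 0.0225 + 0.0016 = 0.2532
B_cyan = 1 / 0.2532 = 3.9494
Σp_megaᵢ² = 0.19² + 0.13² + 0.17² + 0.24² + 0.27² = 0.0361 + 0.0169 + 0.0289 + 0.0576 + 0.0729 = 0.2124
B_mega = 1 / 0.2124 = 4.7081
Ranking by B (broadest → narrowest): Lepomis megalotis (4.71) > Lepomis macrochirus (4.31) > Lepomis cyanellus (3.95)

Lepomis megalotis > Lepomis macrochirus > Lepomis cyanellus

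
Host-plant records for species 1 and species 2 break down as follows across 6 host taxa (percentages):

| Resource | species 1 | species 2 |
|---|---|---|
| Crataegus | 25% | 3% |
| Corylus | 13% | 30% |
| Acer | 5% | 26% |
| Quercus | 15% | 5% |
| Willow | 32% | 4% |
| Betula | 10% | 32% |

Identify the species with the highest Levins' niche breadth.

Convert percentages to proportions (divide by 100).
Σp_1ᵢ² = 0.25² + 0.13² + 0.05² + 0.15² + 0.32² + 0.10² = 0.0625 + 0.0169 + 0.0025 + 0.0225 + 0.1024 + 0.0100 = 0.2168
B_1 = 1 / 0.2168 = 4.6125
Σp_2ᵢ² = 0.03² + 0.30² + 0.26² + 0.05² + 0.04² + 0.32² = 0.0009 + 0.0900 + 0.0676 + 0.0025 + 0.0016 + 0.1024 = 0.2650
B_2 = 1 / 0.2650 = 3.7736
Highest B → broadest niche (most generalist): species 1 (B = 4.61).

species 1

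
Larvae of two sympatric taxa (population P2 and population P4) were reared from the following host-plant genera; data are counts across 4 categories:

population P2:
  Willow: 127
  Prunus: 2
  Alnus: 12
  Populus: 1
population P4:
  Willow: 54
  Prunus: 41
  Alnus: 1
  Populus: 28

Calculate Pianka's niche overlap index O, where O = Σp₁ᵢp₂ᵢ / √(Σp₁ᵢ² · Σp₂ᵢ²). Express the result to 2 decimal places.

0.75

Proportions for population P2 (n=142): 127/142=0.8944, 2/142=0.0141, 12/142=0.0845, 1/142=0.0070
Proportions for population P4 (n=124): 54/124=0.4355, 41/124=0.3306, 1/124=0.0081, 28/124=0.2258
Σ p₁ᵢp₂ᵢ = 0.389511 + 0.004661 + 0.000684 + 0.001581 = 0.396437
Σp_1ᵢ² = 0.8944² + 0.0141² + 0.0845² + 0.0070² = 0.799951 + 0.000199 + 0.007140 + 0.000049 = 0.807339
Σp_2ᵢ² = 0.4355² + 0.3306² + 0.0081² + 0.2258² = 0.189660 + 0.109296 + 0.000066 + 0.050986 = 0.350008
O = 0.396437 / √(0.807339 × 0.350008) = 0.396437 / 0.5315779 = 0.7458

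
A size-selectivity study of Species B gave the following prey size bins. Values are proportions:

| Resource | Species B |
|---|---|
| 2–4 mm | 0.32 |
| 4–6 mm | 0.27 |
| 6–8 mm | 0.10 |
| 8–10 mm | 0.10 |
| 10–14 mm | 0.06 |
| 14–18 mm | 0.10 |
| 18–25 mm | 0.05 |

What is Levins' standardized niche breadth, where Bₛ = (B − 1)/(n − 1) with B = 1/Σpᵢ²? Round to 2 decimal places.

Σpᵢ² = 0.32² + 0.27² + 0.10² + 0.10² + 0.06² + 0.10² + 0.05² = 0.1024 + 0.0729 + 0.0100 + 0.0100 + 0.0036 + 0.0100 + 0.0025 = 0.2114
B = 1 / 0.2114 = 4.7304
Bₛ = (B − 1)/(n − 1) = (4.7304 − 1)/(7 − 1) = 3.7304/6 = 0.6217

0.62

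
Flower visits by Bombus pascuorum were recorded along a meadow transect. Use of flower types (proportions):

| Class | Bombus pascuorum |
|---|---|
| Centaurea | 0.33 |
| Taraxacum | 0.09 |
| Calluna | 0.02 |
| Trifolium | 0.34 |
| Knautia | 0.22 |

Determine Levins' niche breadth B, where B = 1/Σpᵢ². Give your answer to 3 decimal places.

3.554

Σpᵢ² = 0.33² + 0.09² + 0.02² + 0.34² + 0.22² = 0.1089 + 0.0081 + 0.0004 + 0.1156 + 0.0484 = 0.2814
B = 1 / 0.2814 = 3.55366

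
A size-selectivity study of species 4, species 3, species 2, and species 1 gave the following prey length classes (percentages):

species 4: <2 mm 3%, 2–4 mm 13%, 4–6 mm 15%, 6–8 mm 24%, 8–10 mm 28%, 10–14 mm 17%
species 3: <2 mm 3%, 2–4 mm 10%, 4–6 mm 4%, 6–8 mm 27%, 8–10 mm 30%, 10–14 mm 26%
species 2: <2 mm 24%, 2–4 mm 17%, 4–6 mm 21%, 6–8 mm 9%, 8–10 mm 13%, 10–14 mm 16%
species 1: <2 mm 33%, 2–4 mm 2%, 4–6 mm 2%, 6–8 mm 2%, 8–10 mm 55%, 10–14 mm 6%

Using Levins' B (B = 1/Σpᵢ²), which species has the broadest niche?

Convert percentages to proportions (divide by 100).
Σp_4ᵢ² = 0.03² + 0.13² + 0.15² + 0.24² + 0.28² + 0.17² = 0.0009 + 0.0169 + 0.0225 + 0.0576 + 0.0784 + 0.0289 = 0.2052
B_4 = 1 / 0.2052 = 4.8733
Σp_3ᵢ² = 0.03² + 0.10² + 0.04² + 0.27² + 0.30² + 0.26² = 0.0009 + 0.0100 + 0.0016 + 0.0729 + 0.0900 + 0.0676 = 0.2430
B_3 = 1 / 0.2430 = 4.1152
Σp_2ᵢ² = 0.24² + 0.17² + 0.21² + 0.09² + 0.13² + 0.16² = 0.0576 + 0.0289 + 0.0441 + 0.0081 + 0.0169 + 0.0256 = 0.1812
B_2 = 1 / 0.1812 = 5.5188
Σp_1ᵢ² = 0.33² + 0.02² + 0.02² + 0.02² + 0.55² + 0.06² = 0.1089 + 0.0004 + 0.0004 + 0.0004 + 0.3025 + 0.0036 = 0.4162
B_1 = 1 / 0.4162 = 2.4027
Highest B → broadest niche (most generalist): species 2 (B = 5.52).

species 2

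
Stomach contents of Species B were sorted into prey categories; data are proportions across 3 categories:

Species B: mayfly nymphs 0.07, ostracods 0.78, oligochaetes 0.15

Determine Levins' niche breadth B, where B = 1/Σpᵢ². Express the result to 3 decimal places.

Σpᵢ² = 0.07² + 0.78² + 0.15² = 0.0049 + 0.6084 + 0.0225 = 0.6358
B = 1 / 0.6358 = 1.57282

1.573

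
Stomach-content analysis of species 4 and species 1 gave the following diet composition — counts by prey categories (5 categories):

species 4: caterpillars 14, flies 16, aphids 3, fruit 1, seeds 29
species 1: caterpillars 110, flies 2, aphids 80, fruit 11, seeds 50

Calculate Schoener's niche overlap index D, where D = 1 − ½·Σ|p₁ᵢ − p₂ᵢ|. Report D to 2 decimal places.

0.49

Proportions for species 4 (n=63): 14/63=0.2222, 16/63=0.2540, 3/63=0.0476, 1/63=0.0159, 29/63=0.4603
Proportions for species 1 (n=253): 110/253=0.4348, 2/253=0.0079, 80/253=0.3162, 11/253=0.0435, 50/253=0.1976
Σ|p₁ᵢ − p₂ᵢ| = 0.2126 + 0.2461 + 0.2686 + 0.0276 + 0.2627 = 1.0176
D = 1 − ½ × 1.0176 = 1 − 0.50880 = 0.49120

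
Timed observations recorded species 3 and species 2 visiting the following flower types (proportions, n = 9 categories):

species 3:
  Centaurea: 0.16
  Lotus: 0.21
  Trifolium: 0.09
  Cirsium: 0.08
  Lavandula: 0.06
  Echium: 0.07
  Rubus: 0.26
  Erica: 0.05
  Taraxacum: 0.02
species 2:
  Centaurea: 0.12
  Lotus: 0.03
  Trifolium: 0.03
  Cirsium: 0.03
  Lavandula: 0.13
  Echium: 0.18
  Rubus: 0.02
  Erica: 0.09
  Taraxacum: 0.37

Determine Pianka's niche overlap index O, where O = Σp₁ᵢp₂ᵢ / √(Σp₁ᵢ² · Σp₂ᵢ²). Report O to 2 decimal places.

0.37

Σ p₁ᵢp₂ᵢ = 0.0192 + 0.0063 + 0.0027 + 0.0024 + 0.0078 + 0.0126 + 0.0052 + 0.0045 + 0.0074 = 0.0681
Σp_1ᵢ² = 0.16² + 0.21² + 0.09² + 0.08² + 0.06² + 0.07² + 0.26² + 0.05² + 0.02² = 0.0256 + 0.0441 + 0.0081 + 0.0064 + 0.0036 + 0.0049 + 0.0676 + 0.0025 + 0.0004 = 0.1632
Σp_2ᵢ² = 0.12² + 0.03² + 0.03² + 0.03² + 0.13² + 0.18² + 0.02² + 0.09² + 0.37² = 0.0144 + 0.0009 + 0.0009 + 0.0009 + 0.0169 + 0.0324 + 0.0004 + 0.0081 + 0.1369 = 0.2118
O = 0.0681 / √(0.1632 × 0.2118) = 0.0681 / 0.18592 = 0.3663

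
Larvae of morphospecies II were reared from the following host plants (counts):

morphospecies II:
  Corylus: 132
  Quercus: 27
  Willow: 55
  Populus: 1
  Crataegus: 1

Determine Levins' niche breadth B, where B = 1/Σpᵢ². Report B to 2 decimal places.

Proportions for morphospecies II (n=216): 132/216=0.6111, 27/216=0.1250, 55/216=0.2546, 1/216=0.0046, 1/216=0.0046
Σpᵢ² = 0.6111² + 0.1250² + 0.2546² + 0.0046² + 0.0046² = 0.373443 + 0.015625 + 0.064821 + 0.000021 + 0.000021 = 0.453931
B = 1 / 0.453931 = 2.2030

2.20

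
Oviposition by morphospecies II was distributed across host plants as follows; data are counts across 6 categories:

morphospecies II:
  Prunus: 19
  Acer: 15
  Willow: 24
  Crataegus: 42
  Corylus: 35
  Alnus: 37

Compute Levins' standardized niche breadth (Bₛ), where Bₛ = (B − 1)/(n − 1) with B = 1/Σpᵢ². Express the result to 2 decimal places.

0.87

Proportions for morphospecies II (n=172): 19/172=0.1105, 15/172=0.0872, 24/172=0.1395, 42/172=0.2442, 35/172=0.2035, 37/172=0.2151
Σpᵢ² = 0.1105² + 0.0872² + 0.1395² + 0.2442² + 0.2035² + 0.2151² = 0.012210 + 0.007604 + 0.019460 + 0.059634 + 0.041412 + 0.046268 = 0.186588
B = 1 / 0.186588 = 5.3594
Bₛ = (B − 1)/(n − 1) = (5.3594 − 1)/(6 − 1) = 4.3594/5 = 0.8719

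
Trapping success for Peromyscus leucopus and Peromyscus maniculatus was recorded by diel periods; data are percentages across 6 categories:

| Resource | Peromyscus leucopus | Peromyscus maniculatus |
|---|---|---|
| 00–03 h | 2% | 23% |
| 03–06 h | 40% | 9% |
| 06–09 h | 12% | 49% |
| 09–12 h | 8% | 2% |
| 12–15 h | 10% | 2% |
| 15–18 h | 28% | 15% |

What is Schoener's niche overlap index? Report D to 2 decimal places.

Convert percentages to proportions (divide by 100).
Σ|p₁ᵢ − p₂ᵢ| = 0.21 + 0.31 + 0.37 + 0.06 + 0.08 + 0.13 = 1.16
D = 1 − ½ × 1.16 = 1 − 0.580 = 0.4200

0.42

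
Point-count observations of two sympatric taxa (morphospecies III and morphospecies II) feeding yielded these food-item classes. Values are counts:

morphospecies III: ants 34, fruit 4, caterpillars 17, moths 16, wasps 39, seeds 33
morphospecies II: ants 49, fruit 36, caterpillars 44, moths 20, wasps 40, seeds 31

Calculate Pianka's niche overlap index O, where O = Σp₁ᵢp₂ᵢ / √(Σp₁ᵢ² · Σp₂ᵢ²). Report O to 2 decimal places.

Proportions for morphospecies III (n=143): 34/143=0.2378, 4/143=0.0280, 17/143=0.1189, 16/143=0.1119, 39/143=0.2727, 33/143=0.2308
Proportions for morphospecies II (n=220): 49/220=0.2227, 36/220=0.1636, 44/220=0.2000, 20/220=0.0909, 40/220=0.1818, 31/220=0.1409
Σ p₁ᵢp₂ᵢ = 0.052958 + 0.004581 + 0.023780 + 0.010172 + 0.049577 + 0.032520 = 0.173588
Σp_1ᵢ² = 0.2378² + 0.0280² + 0.1189² + 0.1119² + 0.2727² + 0.2308² = 0.056549 + 0.000784 + 0.014137 + 0.012522 + 0.074365 + 0.053269 = 0.211626
Σp_2ᵢ² = 0.2227² + 0.1636² + 0.2000² + 0.0909² + 0.1818² + 0.1409² = 0.049595 + 0.026765 + 0.040000 + 0.008263 + 0.033051 + 0.019853 = 0.177527
O = 0.173588 / √(0.211626 × 0.177527) = 0.173588 / 0.1938281 = 0.8956

0.90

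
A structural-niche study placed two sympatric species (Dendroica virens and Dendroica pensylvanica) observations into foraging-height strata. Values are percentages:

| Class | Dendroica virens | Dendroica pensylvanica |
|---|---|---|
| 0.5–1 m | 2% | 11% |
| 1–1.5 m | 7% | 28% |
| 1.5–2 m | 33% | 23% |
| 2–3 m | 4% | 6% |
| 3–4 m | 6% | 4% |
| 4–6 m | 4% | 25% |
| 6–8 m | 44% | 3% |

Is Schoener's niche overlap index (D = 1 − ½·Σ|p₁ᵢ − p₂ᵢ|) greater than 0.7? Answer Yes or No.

Convert percentages to proportions (divide by 100).
Σ|p₁ᵢ − p₂ᵢ| = 0.09 + 0.21 + 0.10 + 0.02 + 0.02 + 0.21 + 0.41 = 1.06
D = 1 − ½ × 1.06 = 1 − 0.530 = 0.4700
D = 0.4700 < 0.7 → No.

No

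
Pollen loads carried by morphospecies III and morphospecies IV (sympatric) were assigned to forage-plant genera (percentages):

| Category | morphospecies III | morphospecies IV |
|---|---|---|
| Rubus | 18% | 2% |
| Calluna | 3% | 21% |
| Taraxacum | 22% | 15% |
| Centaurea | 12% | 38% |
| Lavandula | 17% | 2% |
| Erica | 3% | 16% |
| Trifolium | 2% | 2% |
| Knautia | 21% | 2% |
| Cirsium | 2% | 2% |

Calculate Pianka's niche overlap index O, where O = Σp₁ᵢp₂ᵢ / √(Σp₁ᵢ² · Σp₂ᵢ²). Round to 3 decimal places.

0.504

Convert percentages to proportions (divide by 100).
Σ p₁ᵢp₂ᵢ = 0.0036 + 0.0063 + 0.0330 + 0.0456 + 0.0034 + 0.0048 + 0.0004 + 0.0042 + 0.0004 = 0.1017
Σp_1ᵢ² = 0.18² + 0.03² + 0.22² + 0.12² + 0.17² + 0.03² + 0.02² + 0.21² + 0.02² = 0.0324 + 0.0009 + 0.0484 + 0.0144 + 0.0289 + 0.0009 + 0.0004 + 0.0441 + 0.0004 = 0.1708
Σp_2ᵢ² = 0.02² + 0.21² + 0.15² + 0.38² + 0.02² + 0.16² + 0.02² + 0.02² + 0.02² = 0.0004 + 0.0441 + 0.0225 + 0.1444 + 0.0004 + 0.0256 + 0.0004 + 0.0004 + 0.0004 = 0.2386
O = 0.1017 / √(0.1708 × 0.2386) = 0.1017 / 0.201873 = 0.50378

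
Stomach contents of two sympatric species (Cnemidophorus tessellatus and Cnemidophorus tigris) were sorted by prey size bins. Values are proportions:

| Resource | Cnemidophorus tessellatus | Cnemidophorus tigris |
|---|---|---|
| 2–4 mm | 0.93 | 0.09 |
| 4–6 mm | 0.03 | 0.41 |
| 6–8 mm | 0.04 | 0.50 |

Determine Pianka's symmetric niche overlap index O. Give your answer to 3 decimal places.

Σ p₁ᵢp₂ᵢ = 0.0837 + 0.0123 + 0.0200 = 0.1160
Σp_1ᵢ² = 0.93² + 0.03² + 0.04² = 0.8649 + 0.0009 + 0.0016 = 0.8674
Σp_2ᵢ² = 0.09² + 0.41² + 0.50² = 0.0081 + 0.1681 + 0.2500 = 0.4262
O = 0.1160 / √(0.8674 × 0.4262) = 0.1160 / 0.608018 = 0.19078

0.191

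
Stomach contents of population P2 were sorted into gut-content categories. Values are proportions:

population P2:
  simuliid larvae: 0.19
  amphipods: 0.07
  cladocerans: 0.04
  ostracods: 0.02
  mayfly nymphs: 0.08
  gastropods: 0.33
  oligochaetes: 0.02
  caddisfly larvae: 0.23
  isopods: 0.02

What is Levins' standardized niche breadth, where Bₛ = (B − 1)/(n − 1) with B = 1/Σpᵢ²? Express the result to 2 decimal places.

Σpᵢ² = 0.19² + 0.07² + 0.04² + 0.02² + 0.08² + 0.33² + 0.02² + 0.23² + 0.02² = 0.0361 + 0.0049 + 0.0016 + 0.0004 + 0.0064 + 0.1089 + 0.0004 + 0.0529 + 0.0004 = 0.2120
B = 1 / 0.2120 = 4.7170
Bₛ = (B − 1)/(n − 1) = (4.7170 − 1)/(9 − 1) = 3.7170/8 = 0.4646

0.46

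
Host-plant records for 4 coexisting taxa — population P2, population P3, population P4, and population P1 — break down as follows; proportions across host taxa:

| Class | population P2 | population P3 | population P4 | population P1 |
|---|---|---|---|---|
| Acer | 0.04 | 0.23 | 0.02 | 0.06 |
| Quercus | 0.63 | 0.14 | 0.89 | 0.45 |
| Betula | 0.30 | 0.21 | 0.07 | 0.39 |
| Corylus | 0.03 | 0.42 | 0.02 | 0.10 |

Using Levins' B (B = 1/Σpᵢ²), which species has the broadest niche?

population P3

Σp_P2ᵢ² = 0.04² + 0.63² + 0.30² + 0.03² = 0.0016 + 0.3969 + 0.0900 + 0.0009 = 0.4894
B_P2 = 1 / 0.4894 = 2.0433
Σp_P3ᵢ² = 0.23² + 0.14² + 0.21² + 0.42² = 0.0529 + 0.0196 + 0.0441 + 0.1764 = 0.2930
B_P3 = 1 / 0.2930 = 3.4130
Σp_P4ᵢ² = 0.02² + 0.89² + 0.07² + 0.02² = 0.0004 + 0.7921 + 0.0049 + 0.0004 = 0.7978
B_P4 = 1 / 0.7978 = 1.2534
Σp_P1ᵢ² = 0.06² + 0.45² + 0.39² + 0.10² = 0.0036 + 0.2025 + 0.1521 + 0.0100 = 0.3682
B_P1 = 1 / 0.3682 = 2.7159
Highest B → broadest niche (most generalist): population P3 (B = 3.41).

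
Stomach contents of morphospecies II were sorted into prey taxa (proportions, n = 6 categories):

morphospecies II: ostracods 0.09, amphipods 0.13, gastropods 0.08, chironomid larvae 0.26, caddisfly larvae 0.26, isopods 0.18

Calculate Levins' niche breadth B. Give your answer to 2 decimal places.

Σpᵢ² = 0.09² + 0.13² + 0.08² + 0.26² + 0.26² + 0.18² = 0.0081 + 0.0169 + 0.0064 + 0.0676 + 0.0676 + 0.0324 = 0.1990
B = 1 / 0.1990 = 5.0251

5.03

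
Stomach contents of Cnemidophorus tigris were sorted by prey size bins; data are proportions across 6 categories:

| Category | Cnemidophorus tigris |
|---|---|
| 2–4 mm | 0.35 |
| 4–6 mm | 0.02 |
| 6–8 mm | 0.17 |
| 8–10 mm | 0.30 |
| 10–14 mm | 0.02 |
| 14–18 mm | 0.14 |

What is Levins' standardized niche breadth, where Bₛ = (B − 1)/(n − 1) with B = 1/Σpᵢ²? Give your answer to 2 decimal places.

0.56

Σpᵢ² = 0.35² + 0.02² + 0.17² + 0.30² + 0.02² + 0.14² = 0.1225 + 0.0004 + 0.0289 + 0.0900 + 0.0004 + 0.0196 = 0.2618
B = 1 / 0.2618 = 3.8197
Bₛ = (B − 1)/(n − 1) = (3.8197 − 1)/(6 − 1) = 2.8197/5 = 0.5639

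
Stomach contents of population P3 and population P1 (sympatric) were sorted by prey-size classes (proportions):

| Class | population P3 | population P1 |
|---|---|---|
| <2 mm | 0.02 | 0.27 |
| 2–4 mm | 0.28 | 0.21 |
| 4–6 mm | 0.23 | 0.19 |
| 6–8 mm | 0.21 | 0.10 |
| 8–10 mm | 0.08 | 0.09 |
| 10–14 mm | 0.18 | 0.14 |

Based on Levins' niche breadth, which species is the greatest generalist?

Σp_P3ᵢ² = 0.02² + 0.28² + 0.23² + 0.21² + 0.08² + 0.18² = 0.0004 + 0.0784 + 0.0529 + 0.0441 + 0.0064 + 0.0324 = 0.2146
B_P3 = 1 / 0.2146 = 4.6598
Σp_P1ᵢ² = 0.27² + 0.21² + 0.19² + 0.10² + 0.09² + 0.14² = 0.0729 + 0.0441 + 0.0361 + 0.0100 + 0.0081 + 0.0196 = 0.1908
B_P1 = 1 / 0.1908 = 5.2411
Highest B → broadest niche (most generalist): population P1 (B = 5.24).

population P1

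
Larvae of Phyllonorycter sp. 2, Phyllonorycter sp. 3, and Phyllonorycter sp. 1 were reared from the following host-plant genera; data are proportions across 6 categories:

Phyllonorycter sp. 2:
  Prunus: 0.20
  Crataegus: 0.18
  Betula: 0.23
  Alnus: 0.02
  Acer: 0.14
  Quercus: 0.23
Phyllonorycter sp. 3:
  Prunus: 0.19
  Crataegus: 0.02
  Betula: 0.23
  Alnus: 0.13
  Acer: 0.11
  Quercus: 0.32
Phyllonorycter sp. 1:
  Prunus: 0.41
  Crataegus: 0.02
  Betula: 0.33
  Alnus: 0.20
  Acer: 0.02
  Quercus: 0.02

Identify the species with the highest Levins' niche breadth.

Σp_2ᵢ² = 0.20² + 0.18² + 0.23² + 0.02² + 0.14² + 0.23² = 0.0400 + 0.0324 + 0.0529 + 0.0004 + 0.0196 + 0.0529 = 0.1982
B_2 = 1 / 0.1982 = 5.0454
Σp_3ᵢ² = 0.19² + 0.02² + 0.23² + 0.13² + 0.11² + 0.32² = 0.0361 + 0.0004 + 0.0529 + 0.0169 + 0.0121 + 0.1024 = 0.2208
B_3 = 1 / 0.2208 = 4.5290
Σp_1ᵢ² = 0.41² + 0.02² + 0.33² + 0.20² + 0.02² + 0.02² = 0.1681 + 0.0004 + 0.1089 + 0.0400 + 0.0004 + 0.0004 = 0.3182
B_1 = 1 / 0.3182 = 3.1427
Highest B → broadest niche (most generalist): Phyllonorycter sp. 2 (B = 5.05).

Phyllonorycter sp. 2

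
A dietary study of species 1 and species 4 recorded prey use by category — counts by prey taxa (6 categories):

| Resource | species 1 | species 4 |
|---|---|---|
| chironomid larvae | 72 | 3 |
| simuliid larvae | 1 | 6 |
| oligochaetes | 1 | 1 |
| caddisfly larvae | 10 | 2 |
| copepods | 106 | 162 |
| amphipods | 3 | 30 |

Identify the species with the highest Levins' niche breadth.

species 1

Proportions for species 1 (n=193): 72/193=0.3731, 1/193=0.0052, 1/193=0.0052, 10/193=0.0518, 106/193=0.5492, 3/193=0.0155
Proportions for species 4 (n=204): 3/204=0.0147, 6/204=0.0294, 1/204=0.0049, 2/204=0.0098, 162/204=0.7941, 30/204=0.1471
Σp_1ᵢ² = 0.3731² + 0.0052² + 0.0052² + 0.0518² + 0.5492² + 0.0155² = 0.139204 + 0.000027 + 0.000027 + 0.002683 + 0.301621 + 0.000240 = 0.443802
B_1 = 1 / 0.443802 = 2.2533
Σp_4ᵢ² = 0.0147² + 0.0294² + 0.0049² + 0.0098² + 0.7941² + 0.1471² = 0.000216 + 0.000864 + 0.000024 + 0.000096 + 0.630595 + 0.021638 = 0.653433
B_4 = 1 / 0.653433 = 1.5304
Highest B → broadest niche (most generalist): species 1 (B = 2.25).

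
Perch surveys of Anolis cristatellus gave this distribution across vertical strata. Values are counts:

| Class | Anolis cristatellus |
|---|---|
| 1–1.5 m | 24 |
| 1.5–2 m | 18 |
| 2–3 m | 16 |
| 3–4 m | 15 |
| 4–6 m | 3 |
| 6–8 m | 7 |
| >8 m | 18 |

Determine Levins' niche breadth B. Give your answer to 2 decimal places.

Proportions for Anolis cristatellus (n=101): 24/101=0.2376, 18/101=0.1782, 16/101=0.1584, 15/101=0.1485, 3/101=0.0297, 7/101=0.0693, 18/101=0.1782
Σpᵢ² = 0.2376² + 0.1782² + 0.1584² + 0.1485² + 0.0297² + 0.0693² + 0.1782² = 0.056454 + 0.031755 + 0.025091 + 0.022052 + 0.000882 + 0.004802 + 0.031755 = 0.172791
B = 1 / 0.172791 = 5.7873

5.79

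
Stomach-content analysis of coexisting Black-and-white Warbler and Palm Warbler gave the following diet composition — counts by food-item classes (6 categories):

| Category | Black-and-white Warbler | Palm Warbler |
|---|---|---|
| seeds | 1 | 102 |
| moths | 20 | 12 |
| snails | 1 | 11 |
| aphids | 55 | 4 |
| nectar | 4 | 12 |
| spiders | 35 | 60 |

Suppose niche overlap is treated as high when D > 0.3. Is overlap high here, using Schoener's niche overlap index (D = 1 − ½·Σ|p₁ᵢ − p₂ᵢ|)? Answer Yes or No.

Proportions for Black-and-white Warbler (n=116): 1/116=0.0086, 20/116=0.1724, 1/116=0.0086, 55/116=0.4741, 4/116=0.0345, 35/116=0.3017
Proportions for Palm Warbler (n=201): 102/201=0.5075, 12/201=0.0597, 11/201=0.0547, 4/201=0.0199, 12/201=0.0597, 60/201=0.2985
Σ|p₁ᵢ − p₂ᵢ| = 0.4989 + 0.1127 + 0.0461 + 0.4542 + 0.0252 + 0.0032 = 1.1403
D = 1 − ½ × 1.1403 = 1 − 0.57015 = 0.42985
D = 0.42985 > 0.3 → Yes.

Yes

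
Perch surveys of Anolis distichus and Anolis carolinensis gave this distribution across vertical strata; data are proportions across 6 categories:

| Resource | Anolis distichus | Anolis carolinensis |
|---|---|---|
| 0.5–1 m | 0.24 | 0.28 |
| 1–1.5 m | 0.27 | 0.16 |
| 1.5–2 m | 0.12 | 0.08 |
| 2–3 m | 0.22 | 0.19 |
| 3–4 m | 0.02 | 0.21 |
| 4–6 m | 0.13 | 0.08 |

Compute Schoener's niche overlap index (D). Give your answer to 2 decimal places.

Σ|p₁ᵢ − p₂ᵢ| = 0.04 + 0.11 + 0.04 + 0.03 + 0.19 + 0.05 = 0.46
D = 1 − ½ × 0.46 = 1 − 0.230 = 0.7700

0.77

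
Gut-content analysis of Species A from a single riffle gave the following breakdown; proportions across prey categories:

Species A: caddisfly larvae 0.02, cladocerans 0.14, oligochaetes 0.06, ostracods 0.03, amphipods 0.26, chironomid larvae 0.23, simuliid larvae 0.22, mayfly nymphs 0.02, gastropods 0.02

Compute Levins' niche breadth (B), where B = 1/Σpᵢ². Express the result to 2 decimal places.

5.15

Σpᵢ² = 0.02² + 0.14² + 0.06² + 0.03² + 0.26² + 0.23² + 0.22² + 0.02² + 0.02² = 0.0004 + 0.0196 + 0.0036 + 0.0009 + 0.0676 + 0.0529 + 0.0484 + 0.0004 + 0.0004 = 0.1942
B = 1 / 0.1942 = 5.1493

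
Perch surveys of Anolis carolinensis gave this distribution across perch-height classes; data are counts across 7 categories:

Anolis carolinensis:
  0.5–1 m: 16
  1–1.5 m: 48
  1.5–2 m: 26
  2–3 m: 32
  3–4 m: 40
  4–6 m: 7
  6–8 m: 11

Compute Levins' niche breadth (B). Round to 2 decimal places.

Proportions for Anolis carolinensis (n=180): 16/180=0.0889, 48/180=0.2667, 26/180=0.1444, 32/180=0.1778, 40/180=0.2222, 7/180=0.0389, 11/180=0.0611
Σpᵢ² = 0.0889² + 0.2667² + 0.1444² + 0.1778² + 0.2222² + 0.0389² + 0.0611² = 0.007903 + 0.071129 + 0.020851 + 0.031613 + 0.049373 + 0.001513 + 0.003733 = 0.186115
B = 1 / 0.186115 = 5.3730

5.37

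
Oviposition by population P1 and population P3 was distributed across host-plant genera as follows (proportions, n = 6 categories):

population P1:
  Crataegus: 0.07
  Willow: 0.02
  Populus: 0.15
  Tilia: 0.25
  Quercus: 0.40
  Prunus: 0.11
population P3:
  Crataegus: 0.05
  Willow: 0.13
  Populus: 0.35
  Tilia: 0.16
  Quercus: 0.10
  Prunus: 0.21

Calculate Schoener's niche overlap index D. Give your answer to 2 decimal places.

Σ|p₁ᵢ − p₂ᵢ| = 0.02 + 0.11 + 0.20 + 0.09 + 0.30 + 0.10 = 0.82
D = 1 − ½ × 0.82 = 1 − 0.410 = 0.5900

0.59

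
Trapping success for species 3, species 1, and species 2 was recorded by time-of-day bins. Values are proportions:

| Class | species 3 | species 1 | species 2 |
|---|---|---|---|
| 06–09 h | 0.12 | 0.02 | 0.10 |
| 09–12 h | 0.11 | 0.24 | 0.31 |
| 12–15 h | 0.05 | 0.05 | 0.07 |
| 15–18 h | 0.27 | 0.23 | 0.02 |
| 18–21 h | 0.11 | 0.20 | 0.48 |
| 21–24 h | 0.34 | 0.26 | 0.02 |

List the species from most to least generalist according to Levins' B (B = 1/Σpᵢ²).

Σp_3ᵢ² = 0.12² + 0.11² + 0.05² + 0.27² + 0.11² + 0.34² = 0.0144 + 0.0121 + 0.0025 + 0.0729 + 0.0121 + 0.1156 = 0.2296
B_3 = 1 / 0.2296 = 4.3554
Σp_1ᵢ² = 0.02² + 0.24² + 0.05² + 0.23² + 0.20² + 0.26² = 0.0004 + 0.0576 + 0.0025 + 0.0529 + 0.0400 + 0.0676 = 0.2210
B_1 = 1 / 0.2210 = 4.5249
Σp_2ᵢ² = 0.10² + 0.31² + 0.07² + 0.02² + 0.48² + 0.02² = 0.0100 + 0.0961 + 0.0049 + 0.0004 + 0.2304 + 0.0004 = 0.3422
B_2 = 1 / 0.3422 = 2.9223
Ranking by B (broadest → narrowest): species 1 (4.52) > species 3 (4.36) > species 2 (2.92)

species 1 > species 3 > species 2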